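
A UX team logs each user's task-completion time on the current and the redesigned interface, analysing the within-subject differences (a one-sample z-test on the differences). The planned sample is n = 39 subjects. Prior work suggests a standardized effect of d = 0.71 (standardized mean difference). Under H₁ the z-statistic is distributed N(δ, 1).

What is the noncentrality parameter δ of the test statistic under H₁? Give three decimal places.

The noncentrality parameter scales effect size by the design's sample-size factor: δ = d·√n = 0.71 × √39 = 4.4339

δ ≈ 4.434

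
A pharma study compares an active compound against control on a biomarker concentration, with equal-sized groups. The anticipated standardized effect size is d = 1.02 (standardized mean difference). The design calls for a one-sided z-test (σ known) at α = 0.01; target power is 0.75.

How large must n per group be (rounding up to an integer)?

Set Φ(δ − 2.326) = 0.75; then δ − 2.326 = Φ⁻¹(0.75) = 0.674, giving δ = 3.001.
δ = d·√(n/2) ⇒ n = 2(δ/d)² = 2 × (3.001 / 1.02)² = 17.31.
Rounding up, n = 18 per group.

n = 18 per group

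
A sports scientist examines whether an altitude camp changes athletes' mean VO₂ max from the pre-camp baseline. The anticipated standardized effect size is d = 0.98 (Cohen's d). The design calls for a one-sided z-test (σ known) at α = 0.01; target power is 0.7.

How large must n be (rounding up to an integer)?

Set Φ(δ − 2.326) = 0.7; then δ − 2.326 = Φ⁻¹(0.7) = 0.524, giving δ = 2.851.
δ = d·√n ⇒ n = (δ/d)² = (2.851 / 0.98)² = 8.46.
Round up to the next whole unit.

n = 9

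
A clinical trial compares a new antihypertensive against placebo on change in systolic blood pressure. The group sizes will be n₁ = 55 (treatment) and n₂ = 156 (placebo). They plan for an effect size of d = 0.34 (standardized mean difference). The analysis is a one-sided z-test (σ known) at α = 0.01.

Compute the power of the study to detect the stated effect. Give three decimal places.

Noncentrality parameter: δ = d / √(1/n₁ + 1/n₂) = 0.34 / √(1/55 + 1/156) = 2.1681
One-sided α = 0.01 → critical value z_{0.01} = 2.326.
Power = Φ(δ − 2.326) = Φ(-0.158) = 0.4371.

Power ≈ 0.437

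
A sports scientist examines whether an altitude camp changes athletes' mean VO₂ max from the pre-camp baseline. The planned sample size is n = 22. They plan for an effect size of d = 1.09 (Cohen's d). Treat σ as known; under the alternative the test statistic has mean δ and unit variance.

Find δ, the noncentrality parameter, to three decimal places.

The noncentrality parameter scales effect size by the design's sample-size factor: δ = d·√n = 1.09 × √22 = 5.1126

δ ≈ 5.113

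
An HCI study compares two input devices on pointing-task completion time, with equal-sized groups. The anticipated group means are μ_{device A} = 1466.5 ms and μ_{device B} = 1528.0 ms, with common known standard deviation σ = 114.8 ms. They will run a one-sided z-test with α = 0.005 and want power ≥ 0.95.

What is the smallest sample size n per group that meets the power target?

n = 125 per group

Standardized effect: d = |μ_{device A} − μ_{device B}| / σ = |1466.5 − 1528.0| / 114.8 = 0.5357
For power 0.95 need Φ(δ − z_{0.005}) = 0.95, so δ = z_{0.005} + z_{0.05} = 2.576 + 1.645 = 4.221.
δ = d·√(n/2) ⇒ n = 2(δ/d)² = 2 × (4.221 / 0.5357)² = 124.14.
Round up to the next whole unit.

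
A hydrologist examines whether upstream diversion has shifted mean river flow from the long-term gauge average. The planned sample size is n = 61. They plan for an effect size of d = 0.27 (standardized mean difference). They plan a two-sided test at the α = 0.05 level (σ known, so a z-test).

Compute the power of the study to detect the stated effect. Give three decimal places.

Power ≈ 0.559

Noncentrality parameter: λ = d·√n = 0.27 × √61 = 2.1088
Two-sided α = 0.05 → critical value z_{0.025} = 1.960.
Power = Φ(λ − 1.960) + Φ(−λ − 1.960) = Φ(0.149) + Φ(-4.069) = 0.5591 + 0.0000 = 0.5592.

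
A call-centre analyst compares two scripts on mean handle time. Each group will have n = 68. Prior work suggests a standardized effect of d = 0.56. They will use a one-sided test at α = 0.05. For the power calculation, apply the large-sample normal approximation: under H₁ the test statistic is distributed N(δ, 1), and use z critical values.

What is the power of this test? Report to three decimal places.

Noncentrality parameter: δ = d·√(n/2) = 0.56 × √(68/2) = 3.2653
One-sided α = 0.05 → critical value z_{0.05} = 1.645.
Power = P(Z > 1.645 − δ) = Φ(1.620) = 0.9474.

Power ≈ 0.947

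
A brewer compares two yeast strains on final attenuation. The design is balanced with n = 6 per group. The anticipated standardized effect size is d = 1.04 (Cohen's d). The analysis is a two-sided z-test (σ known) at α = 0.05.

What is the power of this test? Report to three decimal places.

Noncentrality parameter: δ = d·√(n/2) = 1.04 × √(6/2) = 1.8013
Two-sided α = 0.05 → critical value z_{0.025} = 1.960.
Power = Φ(δ − 1.960) + Φ(−δ − 1.960) = Φ(-0.159) + Φ(-3.761) = 0.4370 + 0.0001 = 0.4371.

Power ≈ 0.437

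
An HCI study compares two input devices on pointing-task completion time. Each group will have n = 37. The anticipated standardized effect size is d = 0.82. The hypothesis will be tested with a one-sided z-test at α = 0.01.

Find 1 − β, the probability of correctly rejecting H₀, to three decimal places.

Noncentrality parameter: δ = d·√(n/2) = 0.82 × √(37/2) = 3.5270
One-sided α = 0.01 → critical value z_{0.01} = 2.326.
Power = Φ(δ − 2.326) = Φ(1.201) = 0.8850.

Power ≈ 0.885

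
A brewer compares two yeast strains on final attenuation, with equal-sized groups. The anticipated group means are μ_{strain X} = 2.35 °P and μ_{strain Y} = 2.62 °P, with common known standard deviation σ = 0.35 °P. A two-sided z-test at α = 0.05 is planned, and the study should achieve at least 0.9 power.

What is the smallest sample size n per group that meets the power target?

n = 36 per group

Standardized effect: d = |μ_{strain X} − μ_{strain Y}| / σ = |2.35 − 2.62| / 0.35 = 0.7714
For power 0.9 need Φ(δ − z_{0.025}) = 0.9, so δ = z_{0.025} + z_{0.10} = 1.960 + 1.282 = 3.242.
(Ignoring the negligible lower-tail rejection probability gives the usual closed-form inversion.)
δ = d·√(n/2) ⇒ n = 2(δ/d)² = 2 × (3.242 / 0.7714)² = 35.31.
Rounding up, n = 36 per group.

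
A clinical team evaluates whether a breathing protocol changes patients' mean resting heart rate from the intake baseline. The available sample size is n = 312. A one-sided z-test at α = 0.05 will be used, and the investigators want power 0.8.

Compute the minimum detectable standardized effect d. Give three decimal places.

d ≈ 0.141

Need Φ(δ − 1.645) = 0.8, so δ = 1.645 + 0.842 = 2.486.
δ = d·√n ⇒ d = δ/√n = 2.486/√312 = 0.1408.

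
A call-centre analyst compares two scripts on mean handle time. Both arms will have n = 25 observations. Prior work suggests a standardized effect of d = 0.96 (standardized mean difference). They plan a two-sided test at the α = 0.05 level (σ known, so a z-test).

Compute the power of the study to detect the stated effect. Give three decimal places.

Power ≈ 0.924

Noncentrality parameter: δ = d·√(n/2) = 0.96 × √(25/2) = 3.3941
Critical value for a two-sided test at α = 0.05: z_{α/2} = 1.960.
Power = Φ(δ − 1.960) + Φ(−δ − 1.960) = Φ(1.434) + Φ(-5.354) = 0.9242 + 0.0000 = 0.9242.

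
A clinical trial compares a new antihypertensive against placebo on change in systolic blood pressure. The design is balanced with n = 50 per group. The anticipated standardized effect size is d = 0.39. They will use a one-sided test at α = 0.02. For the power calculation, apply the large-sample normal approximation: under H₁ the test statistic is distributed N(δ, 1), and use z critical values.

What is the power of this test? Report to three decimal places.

Noncentrality parameter: δ = d·√(n/2) = 0.39 × √(50/2) = 1.9500
One-sided α = 0.02 → critical value z_{0.02} = 2.054.
Power = P(Z > 2.054 − δ) = Φ(-0.104) = 0.4587.

Power ≈ 0.459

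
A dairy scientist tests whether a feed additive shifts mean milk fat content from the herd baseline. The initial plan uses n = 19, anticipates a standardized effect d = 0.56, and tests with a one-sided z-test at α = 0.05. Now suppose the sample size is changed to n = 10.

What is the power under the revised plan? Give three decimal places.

With n = 10: δ = d·√n = 0.56 × √10 = 1.7709. Critical value z_{0.05} = 1.645.
Revised power = Φ(δ − 1.645) = Φ(0.126) = 0.5501.

Power ≈ 0.550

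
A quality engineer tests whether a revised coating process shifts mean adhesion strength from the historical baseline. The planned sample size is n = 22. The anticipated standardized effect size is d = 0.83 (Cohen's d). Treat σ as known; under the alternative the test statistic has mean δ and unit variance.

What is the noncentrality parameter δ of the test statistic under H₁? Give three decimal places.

δ ≈ 3.893

The noncentrality parameter scales effect size by the design's sample-size factor: δ = d·√n = 0.83 × √22 = 3.8930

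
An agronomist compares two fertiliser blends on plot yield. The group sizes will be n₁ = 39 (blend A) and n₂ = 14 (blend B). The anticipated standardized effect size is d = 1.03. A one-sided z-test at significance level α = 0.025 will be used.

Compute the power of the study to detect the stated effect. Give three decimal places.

Noncentrality parameter: δ = d / √(1/n₁ + 1/n₂) = 1.03 / √(1/39 + 1/14) = 3.3059
Critical value for a one-sided test at α = 0.025: z_α = 1.960.
Power = P(Z > 1.960 − δ) = Φ(1.346) = 0.9108.

Power ≈ 0.911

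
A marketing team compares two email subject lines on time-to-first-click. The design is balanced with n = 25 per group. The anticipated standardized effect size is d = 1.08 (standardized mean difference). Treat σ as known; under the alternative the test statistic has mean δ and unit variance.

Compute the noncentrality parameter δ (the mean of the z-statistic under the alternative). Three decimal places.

The noncentrality parameter scales effect size by the design's sample-size factor: δ = d·√(n/2) = 1.08 × √(25/2) = 3.8184

δ ≈ 3.818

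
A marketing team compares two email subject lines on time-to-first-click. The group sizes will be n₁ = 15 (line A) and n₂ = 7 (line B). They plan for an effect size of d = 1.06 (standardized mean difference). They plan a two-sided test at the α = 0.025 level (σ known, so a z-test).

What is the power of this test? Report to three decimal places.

Noncentrality parameter: δ = d / √(1/n₁ + 1/n₂) = 1.06 / √(1/15 + 1/7) = 2.3157
Critical value for a two-sided test at α = 0.025: z_{α/2} = 2.241.
Power = Φ(δ − 2.241) + Φ(−δ − 2.241) = Φ(0.074) + Φ(-4.557) = 0.5296 + 0.0000 = 0.5296.

Power ≈ 0.530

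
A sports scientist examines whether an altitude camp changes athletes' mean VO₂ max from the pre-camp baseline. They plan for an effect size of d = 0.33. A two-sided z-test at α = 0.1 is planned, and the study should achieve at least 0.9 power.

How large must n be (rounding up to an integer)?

Set Φ(δ − 1.645) = 0.9; then δ − 1.645 = Φ⁻¹(0.9) = 1.282, giving δ = 2.926.
(The Φ(−δ − z_{α/2}) term is vanishingly small for δ > 0 and is dropped in the standard sample-size formula.)
δ = d·√n ⇒ n = (δ/d)² = (2.926 / 0.33)² = 78.64.
Rounding up, n = 79.

n = 79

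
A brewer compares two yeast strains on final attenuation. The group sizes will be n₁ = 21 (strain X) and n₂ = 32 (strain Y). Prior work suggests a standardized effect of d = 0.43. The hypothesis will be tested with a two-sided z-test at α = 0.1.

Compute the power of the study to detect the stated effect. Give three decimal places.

Power ≈ 0.455

Noncentrality parameter: δ = d / √(1/n₁ + 1/n₂) = 0.43 / √(1/21 + 1/32) = 1.5311
Two-sided α = 0.1 → critical value z_{0.05} = 1.645.
Power = Φ(δ − 1.645) + Φ(−δ − 1.645) = Φ(-0.114) + Φ(-3.176) = 0.4547 + 0.0007 = 0.4555.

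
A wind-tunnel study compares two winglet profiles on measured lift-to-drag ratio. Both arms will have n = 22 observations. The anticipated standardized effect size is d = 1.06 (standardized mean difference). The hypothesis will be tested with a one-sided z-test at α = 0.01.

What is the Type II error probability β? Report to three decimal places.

β ≈ 0.117

Noncentrality parameter: δ = d·√(n/2) = 1.06 × √(22/2) = 3.5156
One-sided α = 0.01 → critical value z_{0.01} = 2.326.
Power = Φ(δ − 2.326) = Φ(1.189) = 0.8828.
Type II error: β = 1 − power = 1 − 0.8828 = 0.1172.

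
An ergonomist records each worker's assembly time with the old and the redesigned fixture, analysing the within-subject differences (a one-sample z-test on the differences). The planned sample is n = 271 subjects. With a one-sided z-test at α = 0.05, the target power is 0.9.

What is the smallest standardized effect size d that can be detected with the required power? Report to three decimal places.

d ≈ 0.178

Required noncentrality: δ = z_{0.05} + z_{0.10} = 1.645 + 1.282 = 2.926.
δ = d·√n ⇒ d = δ/√n = 2.926/√271 = 0.1778.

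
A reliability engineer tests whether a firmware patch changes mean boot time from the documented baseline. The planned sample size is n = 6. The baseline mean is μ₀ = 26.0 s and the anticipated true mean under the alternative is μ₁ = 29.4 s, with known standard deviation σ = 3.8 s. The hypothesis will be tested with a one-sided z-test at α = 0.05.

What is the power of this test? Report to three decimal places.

Power ≈ 0.708

Standardized effect: d = |μ₁ − μ₀| / σ = |29.4 − 26.0| / 3.8 = 0.8947
Noncentrality parameter: δ = d·√n = 0.8947 × √6 = 2.1916
One-sided α = 0.05 → critical value z_{0.05} = 1.645.
Power = P(Z > 1.645 − δ) = Φ(0.547) = 0.7077.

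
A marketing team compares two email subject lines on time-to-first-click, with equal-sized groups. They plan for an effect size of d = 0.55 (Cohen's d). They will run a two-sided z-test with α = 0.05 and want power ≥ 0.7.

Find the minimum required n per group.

For power 0.7 need Φ(δ − z_{0.025}) = 0.7, so δ = z_{0.025} + z_{0.30} = 1.960 + 0.524 = 2.484.
(Ignoring the negligible lower-tail rejection probability gives the usual closed-form inversion.)
δ = d·√(n/2) ⇒ n = 2(δ/d)² = 2 × (2.484 / 0.55)² = 40.81.
Rounding up, n = 41 per group.

n = 41 per group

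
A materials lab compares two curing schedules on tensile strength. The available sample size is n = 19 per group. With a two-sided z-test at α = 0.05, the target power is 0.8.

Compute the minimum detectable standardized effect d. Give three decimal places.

Required noncentrality: δ = z_{0.025} + z_{0.20} = 1.960 + 0.842 = 2.802.
(The second rejection-region term Φ(−δ − z_{α/2}) is negligible and dropped.)
δ = d·√(n/2) ⇒ d = δ/√(n/2) = 2.802/√(19/2) = 0.9090.

d ≈ 0.909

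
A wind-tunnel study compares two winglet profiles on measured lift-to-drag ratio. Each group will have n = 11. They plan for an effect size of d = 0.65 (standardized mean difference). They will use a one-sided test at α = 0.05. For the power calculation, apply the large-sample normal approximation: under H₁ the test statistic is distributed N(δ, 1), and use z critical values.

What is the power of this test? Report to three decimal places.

Noncentrality parameter: δ = d·√(n/2) = 0.65 × √(11/2) = 1.5244
Critical value for a one-sided test at α = 0.05: z_α = 1.645.
Power = Φ(δ − 1.645) = Φ(-0.120) = 0.4521.

Power ≈ 0.452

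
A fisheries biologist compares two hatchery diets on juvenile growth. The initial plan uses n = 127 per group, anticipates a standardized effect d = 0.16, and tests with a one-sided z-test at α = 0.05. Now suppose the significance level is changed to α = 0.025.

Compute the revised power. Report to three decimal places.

δ = d·√(n/2) = 0.16 × √(127/2) = 1.2750 (unchanged). New critical value: z_{0.025} = 1.960.
Revised power = Φ(δ − 1.960) = Φ(-0.685) = 0.2467.

Power ≈ 0.247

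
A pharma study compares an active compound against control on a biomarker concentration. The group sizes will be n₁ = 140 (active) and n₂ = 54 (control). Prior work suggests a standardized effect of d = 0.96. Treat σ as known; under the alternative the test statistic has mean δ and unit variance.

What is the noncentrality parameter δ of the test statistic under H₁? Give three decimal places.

δ ≈ 5.993

The noncentrality parameter scales effect size by the design's sample-size factor: δ = d / √(1/n₁ + 1/n₂) = 0.96 / √(1/140 + 1/54) = 5.9928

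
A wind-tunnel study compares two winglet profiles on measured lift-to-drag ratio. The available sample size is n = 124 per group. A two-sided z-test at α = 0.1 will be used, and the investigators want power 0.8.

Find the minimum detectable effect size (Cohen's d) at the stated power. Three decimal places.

d ≈ 0.316

Required noncentrality: δ = z_{0.05} + z_{0.20} = 1.645 + 0.842 = 2.486.
(The second rejection-region term Φ(−δ − z_{α/2}) is negligible and dropped.)
δ = d·√(n/2) ⇒ d = δ/√(n/2) = 2.486/√(124/2) = 0.3158.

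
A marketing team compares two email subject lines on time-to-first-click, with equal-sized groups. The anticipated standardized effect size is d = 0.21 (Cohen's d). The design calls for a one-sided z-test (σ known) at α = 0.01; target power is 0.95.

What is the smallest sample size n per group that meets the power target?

For power 0.95 need Φ(δ − z_{0.01}) = 0.95, so δ = z_{0.01} + z_{0.05} = 2.326 + 1.645 = 3.971.
δ = d·√(n/2) ⇒ n = 2(δ/d)² = 2 × (3.971 / 0.21)² = 715.21.
Rounding up, n = 716 per group.

n = 716 per group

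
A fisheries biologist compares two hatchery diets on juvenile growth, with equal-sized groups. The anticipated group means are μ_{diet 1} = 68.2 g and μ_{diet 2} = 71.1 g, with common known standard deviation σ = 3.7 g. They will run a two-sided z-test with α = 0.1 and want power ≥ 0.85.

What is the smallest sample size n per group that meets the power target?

n = 24 per group

Standardized effect: d = |μ_{diet 1} − μ_{diet 2}| / σ = |68.2 − 71.1| / 3.7 = 0.7838
Set Φ(δ − 1.645) = 0.85; then δ − 1.645 = Φ⁻¹(0.85) = 1.036, giving δ = 2.681.
(For δ > 0 the lower-tail rejection region contributes negligibly to power, so the one-term inversion is standard.)
δ = d·√(n/2) ⇒ n = 2(δ/d)² = 2 × (2.681 / 0.7838)² = 23.41.
Round up to the next whole unit.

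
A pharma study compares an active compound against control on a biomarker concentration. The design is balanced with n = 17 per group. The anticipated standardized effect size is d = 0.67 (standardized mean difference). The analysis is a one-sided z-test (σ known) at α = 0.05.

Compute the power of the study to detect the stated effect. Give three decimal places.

Power ≈ 0.621

Noncentrality parameter: δ = d·√(n/2) = 0.67 × √(17/2) = 1.9534
Critical value for a one-sided test at α = 0.05: z_α = 1.645.
Power = P(Z > 1.645 − δ) = Φ(0.309) = 0.6212.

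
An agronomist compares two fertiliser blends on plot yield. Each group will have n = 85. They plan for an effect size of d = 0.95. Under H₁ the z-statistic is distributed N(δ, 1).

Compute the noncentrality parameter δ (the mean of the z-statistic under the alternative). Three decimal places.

δ ≈ 6.193

δ = d·√(n/2) = 0.95 × √(85/2) = 6.1932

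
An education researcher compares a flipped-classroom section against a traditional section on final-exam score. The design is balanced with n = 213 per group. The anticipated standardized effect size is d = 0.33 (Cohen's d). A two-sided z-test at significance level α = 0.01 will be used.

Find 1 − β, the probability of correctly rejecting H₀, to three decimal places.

Noncentrality parameter: δ = d·√(n/2) = 0.33 × √(213/2) = 3.4056
Critical value for a two-sided test at α = 0.01: z_{α/2} = 2.576.
Power = Φ(δ − 2.576) + Φ(−δ − 2.576) = Φ(0.830) + Φ(-5.981) = 0.7967 + 0.0000 = 0.7967.

Power ≈ 0.797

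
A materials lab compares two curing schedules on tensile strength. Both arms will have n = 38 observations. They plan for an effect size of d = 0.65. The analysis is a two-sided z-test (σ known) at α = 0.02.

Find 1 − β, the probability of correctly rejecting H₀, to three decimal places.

Power ≈ 0.694

Noncentrality parameter: δ = d·√(n/2) = 0.65 × √(38/2) = 2.8333
Two-sided α = 0.02 → critical value z_{0.01} = 2.326.
Power = Φ(δ − 2.326) + Φ(−δ − 2.326) = Φ(0.507) + Φ(-5.160) = 0.6939 + 0.0000 = 0.6939.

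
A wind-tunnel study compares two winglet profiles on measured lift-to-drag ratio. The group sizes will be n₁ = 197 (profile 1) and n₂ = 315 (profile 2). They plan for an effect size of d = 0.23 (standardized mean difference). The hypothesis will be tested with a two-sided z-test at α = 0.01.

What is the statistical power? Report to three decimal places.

Noncentrality parameter: δ = d / √(1/n₁ + 1/n₂) = 0.23 / √(1/197 + 1/315) = 2.5321
Two-sided α = 0.01 → critical value z_{0.005} = 2.576.
Power = Φ(δ − 2.576) + Φ(−δ − 2.576) = Φ(-0.044) + Φ(-5.108) = 0.4826 + 0.0000 = 0.4826.

Power ≈ 0.483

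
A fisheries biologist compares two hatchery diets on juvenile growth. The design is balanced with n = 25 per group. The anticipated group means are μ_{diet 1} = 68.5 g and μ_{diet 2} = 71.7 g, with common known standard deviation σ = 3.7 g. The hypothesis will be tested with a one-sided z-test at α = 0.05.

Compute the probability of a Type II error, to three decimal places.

Standardized effect: d = |μ_{diet 1} − μ_{diet 2}| / σ = |68.5 − 71.7| / 3.7 = 0.8649
Noncentrality parameter: δ = d·√(n/2) = 0.8649 × √(25/2) = 3.0578
One-sided α = 0.05 → critical value z_{0.05} = 1.645.
Power = P(Z > 1.645 − δ) = Φ(1.413) = 0.9212.
Type II error: β = 1 − power = 1 − 0.9212 = 0.0788.

β ≈ 0.079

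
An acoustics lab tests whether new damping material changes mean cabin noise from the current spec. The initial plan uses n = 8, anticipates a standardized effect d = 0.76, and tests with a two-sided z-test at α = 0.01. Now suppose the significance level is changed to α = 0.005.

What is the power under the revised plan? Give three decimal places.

δ = d·√n = 0.76 × √8 = 2.1496 (unchanged). New critical value: z_{0.0025} = 2.807.
Revised power = Φ(δ − 2.807) + Φ(−δ − 2.807) = Φ(-0.657) + Φ(-4.957) = 0.2555 + 0.0000 = 0.2555.

Power ≈ 0.255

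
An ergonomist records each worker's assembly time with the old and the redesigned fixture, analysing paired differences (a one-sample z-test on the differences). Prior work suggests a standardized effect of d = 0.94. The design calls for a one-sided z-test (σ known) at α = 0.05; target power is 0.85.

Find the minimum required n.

n = 9

Set Φ(δ − 1.645) = 0.85; then δ − 1.645 = Φ⁻¹(0.85) = 1.036, giving δ = 2.681.
δ = d·√n ⇒ n = (δ/d)² = (2.681 / 0.94)² = 8.14.
Round up to the next whole unit.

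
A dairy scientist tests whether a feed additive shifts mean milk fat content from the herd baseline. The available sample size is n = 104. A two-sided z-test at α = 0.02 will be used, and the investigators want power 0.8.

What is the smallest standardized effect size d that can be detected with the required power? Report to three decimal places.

Need Φ(δ − 2.326) = 0.8, so δ = 2.326 + 0.842 = 3.168.
(The second rejection-region term Φ(−δ − z_{α/2}) is negligible and dropped.)
δ = d·√n ⇒ d = δ/√n = 3.168/√104 = 0.3106.

d ≈ 0.311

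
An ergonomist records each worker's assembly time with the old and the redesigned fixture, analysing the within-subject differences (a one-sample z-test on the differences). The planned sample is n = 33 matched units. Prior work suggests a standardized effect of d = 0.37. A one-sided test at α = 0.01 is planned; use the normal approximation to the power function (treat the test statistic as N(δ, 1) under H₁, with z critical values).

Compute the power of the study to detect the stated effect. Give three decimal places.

Noncentrality parameter: δ = d·√n = 0.37 × √33 = 2.1255
Critical value for a one-sided test at α = 0.01: z_α = 2.326.
Power = Φ(δ − 2.326) = Φ(-0.201) = 0.4204.

Power ≈ 0.420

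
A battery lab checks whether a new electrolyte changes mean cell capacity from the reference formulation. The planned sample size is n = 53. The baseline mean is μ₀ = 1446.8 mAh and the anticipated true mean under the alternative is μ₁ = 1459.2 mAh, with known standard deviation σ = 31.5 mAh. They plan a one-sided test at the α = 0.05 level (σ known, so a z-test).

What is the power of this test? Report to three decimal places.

Standardized effect: d = |μ₁ − μ₀| / σ = |1459.2 − 1446.8| / 31.5 = 0.3937
Noncentrality parameter: δ = d·√n = 0.3937 × √53 = 2.8658
Critical value for a one-sided test at α = 0.05: z_α = 1.645.
Power = P(Z > 1.645 − δ) = Φ(1.221) = 0.8890.

Power ≈ 0.889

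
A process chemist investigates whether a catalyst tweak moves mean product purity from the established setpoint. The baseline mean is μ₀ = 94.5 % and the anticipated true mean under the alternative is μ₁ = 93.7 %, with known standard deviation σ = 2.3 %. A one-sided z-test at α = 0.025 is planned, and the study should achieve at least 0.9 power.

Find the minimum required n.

Standardized effect: d = |μ₁ − μ₀| / σ = |93.7 − 94.5| / 2.3 = 0.3478
For power 0.9 need Φ(δ − z_{0.025}) = 0.9, so δ = z_{0.025} + z_{0.10} = 1.960 + 1.282 = 3.242.
δ = d·√n ⇒ n = (δ/d)² = (3.242 / 0.3478)² = 86.85.
Rounding up, n = 87.

n = 87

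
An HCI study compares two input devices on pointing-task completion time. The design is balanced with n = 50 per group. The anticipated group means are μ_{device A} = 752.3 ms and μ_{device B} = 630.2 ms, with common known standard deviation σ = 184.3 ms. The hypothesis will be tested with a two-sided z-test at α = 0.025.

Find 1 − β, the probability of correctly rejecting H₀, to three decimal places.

Standardized effect: d = |μ_{device A} − μ_{device B}| / σ = |752.3 − 630.2| / 184.3 = 0.6625
Noncentrality parameter: δ = d·√(n/2) = 0.6625 × √(50/2) = 3.3125
Two-sided α = 0.025 → critical value z_{0.0125} = 2.241.
Power = Φ(δ − 2.241) + Φ(−δ − 2.241) = Φ(1.071) + Φ(-5.554) = 0.8579 + 0.0000 = 0.8579.

Power ≈ 0.858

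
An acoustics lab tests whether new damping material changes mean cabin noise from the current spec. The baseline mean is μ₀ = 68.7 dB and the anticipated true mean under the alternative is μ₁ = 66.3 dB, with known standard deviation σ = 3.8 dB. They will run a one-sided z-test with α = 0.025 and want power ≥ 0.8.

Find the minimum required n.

Standardized effect: d = |μ₁ − μ₀| / σ = |66.3 − 68.7| / 3.8 = 0.6316
For power 0.8 need Φ(δ − z_{0.025}) = 0.8, so δ = z_{0.025} + z_{0.20} = 1.960 + 0.842 = 2.802.
δ = d·√n ⇒ n = (δ/d)² = (2.802 / 0.6316)² = 19.68.
Rounding up, n = 20.

n = 20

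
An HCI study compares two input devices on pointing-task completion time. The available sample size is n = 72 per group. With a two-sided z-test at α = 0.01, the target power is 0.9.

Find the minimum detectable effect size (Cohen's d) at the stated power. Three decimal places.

d ≈ 0.643

Need Φ(δ − 2.576) = 0.9, so δ = 2.576 + 1.282 = 3.857.
(The second rejection-region term Φ(−δ − z_{α/2}) is negligible and dropped.)
δ = d·√(n/2) ⇒ d = δ/√(n/2) = 3.857/√(72/2) = 0.6429.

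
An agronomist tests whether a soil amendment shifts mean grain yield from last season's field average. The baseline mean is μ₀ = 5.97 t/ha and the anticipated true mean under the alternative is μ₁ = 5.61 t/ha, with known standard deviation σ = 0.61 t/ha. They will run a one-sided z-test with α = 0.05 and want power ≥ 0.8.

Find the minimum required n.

n = 18

Standardized effect: d = |μ₁ − μ₀| / σ = |5.61 − 5.97| / 0.61 = 0.5902
Set Φ(δ − 1.645) = 0.8; then δ − 1.645 = Φ⁻¹(0.8) = 0.842, giving δ = 2.486.
δ = d·√n ⇒ n = (δ/d)² = (2.486 / 0.5902)² = 17.75.
Round up to the next whole unit.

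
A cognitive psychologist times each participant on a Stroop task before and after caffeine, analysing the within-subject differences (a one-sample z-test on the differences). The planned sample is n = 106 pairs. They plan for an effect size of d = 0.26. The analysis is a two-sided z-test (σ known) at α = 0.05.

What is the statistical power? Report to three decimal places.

Noncentrality parameter: δ = d·√n = 0.26 × √106 = 2.6769
Two-sided α = 0.05 → critical value z_{0.025} = 1.960.
Power = Φ(δ − 1.960) + Φ(−δ − 1.960) = Φ(0.717) + Φ(-4.637) = 0.7633 + 0.0000 = 0.7633.

Power ≈ 0.763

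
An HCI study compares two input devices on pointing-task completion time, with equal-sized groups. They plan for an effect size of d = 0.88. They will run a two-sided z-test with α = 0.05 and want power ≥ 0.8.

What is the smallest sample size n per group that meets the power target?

n = 21 per group

For power 0.8 need Φ(δ − z_{0.025}) = 0.8, so δ = z_{0.025} + z_{0.20} = 1.960 + 0.842 = 2.802.
(The Φ(−δ − z_{α/2}) term is vanishingly small for δ > 0 and is dropped in the standard sample-size formula.)
δ = d·√(n/2) ⇒ n = 2(δ/d)² = 2 × (2.802 / 0.88)² = 20.27.
Round up to the next whole unit.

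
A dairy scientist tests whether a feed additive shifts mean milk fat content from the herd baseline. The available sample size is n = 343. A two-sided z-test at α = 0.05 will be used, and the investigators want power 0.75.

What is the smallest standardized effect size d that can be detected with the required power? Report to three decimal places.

Required noncentrality: δ = z_{0.025} + z_{0.25} = 1.960 + 0.674 = 2.634.
(Lower-tail contribution to power is negligible for δ > 0.)
δ = d·√n ⇒ d = δ/√n = 2.634/√343 = 0.1422.

d ≈ 0.142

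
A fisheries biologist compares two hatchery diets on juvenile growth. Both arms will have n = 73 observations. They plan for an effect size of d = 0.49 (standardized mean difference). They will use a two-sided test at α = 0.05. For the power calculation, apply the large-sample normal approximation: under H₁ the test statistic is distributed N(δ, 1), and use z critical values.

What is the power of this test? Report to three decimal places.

Power ≈ 0.841

Noncentrality parameter: δ = d·√(n/2) = 0.49 × √(73/2) = 2.9603
Two-sided α = 0.05 → critical value z_{0.025} = 1.960.
Power = Φ(δ − 1.960) + Φ(−δ − 1.960) = Φ(1.000) + Φ(-4.920) = 0.8414 + 0.0000 = 0.8414.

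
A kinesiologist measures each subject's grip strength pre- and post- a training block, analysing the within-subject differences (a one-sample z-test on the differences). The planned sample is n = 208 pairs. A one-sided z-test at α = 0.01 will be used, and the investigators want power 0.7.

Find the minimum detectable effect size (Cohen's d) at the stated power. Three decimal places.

d ≈ 0.198

Need Φ(δ − 2.326) = 0.7, so δ = 2.326 + 0.524 = 2.851.
δ = d·√n ⇒ d = δ/√n = 2.851/√208 = 0.1977.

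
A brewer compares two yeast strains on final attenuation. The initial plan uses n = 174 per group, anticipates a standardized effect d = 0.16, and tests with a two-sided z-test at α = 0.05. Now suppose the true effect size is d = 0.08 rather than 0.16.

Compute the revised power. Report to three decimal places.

Power ≈ 0.116

With d = 0.08: δ = d·√(n/2) = 0.08 × √(174/2) = 0.7462. Critical value z_{0.025} = 1.960.
Revised power = Φ(δ − 1.960) + Φ(−δ − 1.960) = Φ(-1.214) + Φ(-2.706) = 0.1124 + 0.0034 = 0.1158.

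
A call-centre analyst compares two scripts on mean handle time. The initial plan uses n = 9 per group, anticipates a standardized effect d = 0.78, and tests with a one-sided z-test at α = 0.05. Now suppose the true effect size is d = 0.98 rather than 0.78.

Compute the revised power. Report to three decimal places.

Power ≈ 0.668

With d = 0.98: δ = d·√(n/2) = 0.98 × √(9/2) = 2.0789. Critical value z_{0.05} = 1.645.
Revised power = P(Z > 1.645 − δ) = Φ(0.434) = 0.6679.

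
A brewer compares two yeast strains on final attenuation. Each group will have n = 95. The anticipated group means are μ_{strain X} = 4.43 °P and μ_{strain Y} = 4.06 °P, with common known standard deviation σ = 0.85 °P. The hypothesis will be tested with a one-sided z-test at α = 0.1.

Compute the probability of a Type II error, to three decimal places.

Standardized effect: d = |μ_{strain X} − μ_{strain Y}| / σ = |4.43 − 4.06| / 0.85 = 0.4353
Noncentrality parameter: δ = d·√(n/2) = 0.4353 × √(95/2) = 3.0001
Critical value for a one-sided test at α = 0.1: z_α = 1.282.
Power = Φ(δ − 1.282) = Φ(1.719) = 0.9571.
Type II error: β = 1 − power = 1 − 0.9571 = 0.0429.

β ≈ 0.043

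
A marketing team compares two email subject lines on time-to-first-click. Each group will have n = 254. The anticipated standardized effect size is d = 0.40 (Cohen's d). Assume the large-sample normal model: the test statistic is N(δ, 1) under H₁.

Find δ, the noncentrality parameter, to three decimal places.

δ ≈ 4.508

δ = d·√(n/2) = 0.40 × √(254/2) = 4.5078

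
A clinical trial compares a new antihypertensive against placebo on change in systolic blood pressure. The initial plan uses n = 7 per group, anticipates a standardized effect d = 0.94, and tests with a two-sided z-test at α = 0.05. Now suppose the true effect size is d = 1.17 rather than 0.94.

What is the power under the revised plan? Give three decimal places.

With d = 1.17: δ = d·√(n/2) = 1.17 × √(7/2) = 2.1889. Critical value z_{0.025} = 1.960.
Revised power = Φ(δ − 1.960) + Φ(−δ − 1.960) = Φ(0.229) + Φ(-4.149) = 0.5905 + 0.0000 = 0.5905.

Power ≈ 0.591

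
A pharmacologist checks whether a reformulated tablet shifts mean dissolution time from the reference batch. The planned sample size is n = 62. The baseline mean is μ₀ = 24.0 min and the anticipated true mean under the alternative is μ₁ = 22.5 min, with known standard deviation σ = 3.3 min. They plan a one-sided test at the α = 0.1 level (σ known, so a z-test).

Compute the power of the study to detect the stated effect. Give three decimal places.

Power ≈ 0.989

Standardized effect: d = |μ₁ − μ₀| / σ = |22.5 − 24.0| / 3.3 = 0.4545
Noncentrality parameter: δ = d·√n = 0.4545 × √62 = 3.5791
One-sided α = 0.1 → critical value z_{0.1} = 1.282.
Power = P(Z > 1.282 − δ) = Φ(2.298) = 0.9892.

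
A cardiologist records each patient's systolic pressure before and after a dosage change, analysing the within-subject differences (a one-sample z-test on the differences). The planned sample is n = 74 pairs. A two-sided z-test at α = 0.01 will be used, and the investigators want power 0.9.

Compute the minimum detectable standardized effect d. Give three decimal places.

Required noncentrality: δ = z_{0.005} + z_{0.10} = 2.576 + 1.282 = 3.857.
(The second rejection-region term Φ(−δ − z_{α/2}) is negligible and dropped.)
δ = d·√n ⇒ d = δ/√n = 3.857/√74 = 0.4484.

d ≈ 0.448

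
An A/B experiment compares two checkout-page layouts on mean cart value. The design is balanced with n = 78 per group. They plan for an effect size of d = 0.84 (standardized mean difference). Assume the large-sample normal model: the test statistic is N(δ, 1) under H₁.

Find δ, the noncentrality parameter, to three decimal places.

δ ≈ 5.246

δ = d·√(n/2) = 0.84 × √(78/2) = 5.2458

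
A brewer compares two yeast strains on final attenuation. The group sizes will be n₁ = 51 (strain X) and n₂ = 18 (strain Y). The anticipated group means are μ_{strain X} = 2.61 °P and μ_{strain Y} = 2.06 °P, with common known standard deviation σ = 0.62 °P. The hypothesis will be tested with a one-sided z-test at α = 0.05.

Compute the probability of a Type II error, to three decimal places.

Standardized effect: d = |μ_{strain X} − μ_{strain Y}| / σ = |2.61 − 2.06| / 0.62 = 0.8871
Noncentrality parameter: δ = d / √(1/n₁ + 1/n₂) = 0.8871 / √(1/51 + 1/18) = 3.2357
One-sided α = 0.05 → critical value z_{0.05} = 1.645.
Power = Φ(δ − 1.645) = Φ(1.591) = 0.9442.
Type II error: β = 1 − power = 1 − 0.9442 = 0.0558.

β ≈ 0.056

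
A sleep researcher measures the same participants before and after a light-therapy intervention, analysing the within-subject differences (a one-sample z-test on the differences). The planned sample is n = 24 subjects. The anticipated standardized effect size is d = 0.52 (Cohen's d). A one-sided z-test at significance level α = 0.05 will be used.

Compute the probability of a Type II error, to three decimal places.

β ≈ 0.183

Noncentrality parameter: δ = d·√n = 0.52 × √24 = 2.5475
One-sided α = 0.05 → critical value z_{0.05} = 1.645.
Power = P(Z > 1.645 − δ) = Φ(0.903) = 0.8166.
Type II error: β = 1 − power = 1 − 0.8166 = 0.1834.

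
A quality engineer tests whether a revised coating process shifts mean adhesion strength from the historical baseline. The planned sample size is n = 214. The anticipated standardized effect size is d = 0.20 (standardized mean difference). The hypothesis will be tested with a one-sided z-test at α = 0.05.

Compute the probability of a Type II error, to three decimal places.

β ≈ 0.100

Noncentrality parameter: δ = d·√n = 0.20 × √214 = 2.9257
One-sided α = 0.05 → critical value z_{0.05} = 1.645.
Power = Φ(δ − 1.645) = Φ(1.281) = 0.8999.
Type II error: β = 1 − power = 1 − 0.8999 = 0.1001.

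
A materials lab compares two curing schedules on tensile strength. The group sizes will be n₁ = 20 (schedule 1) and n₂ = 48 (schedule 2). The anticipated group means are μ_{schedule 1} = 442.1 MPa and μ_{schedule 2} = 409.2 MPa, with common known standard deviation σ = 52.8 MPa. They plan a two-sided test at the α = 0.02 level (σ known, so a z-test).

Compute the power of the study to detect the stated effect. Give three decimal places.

Power ≈ 0.506

Standardized effect: d = |μ_{schedule 1} − μ_{schedule 2}| / σ = |442.1 − 409.2| / 52.8 = 0.6231
Noncentrality parameter: δ = d / √(1/n₁ + 1/n₂) = 0.6231 / √(1/20 + 1/48) = 2.3412
Critical value for a two-sided test at α = 0.02: z_{α/2} = 2.326.
Power = Φ(δ − 2.326) + Φ(−δ − 2.326) = Φ(0.015) + Φ(-4.668) = 0.5059 + 0.0000 = 0.5059.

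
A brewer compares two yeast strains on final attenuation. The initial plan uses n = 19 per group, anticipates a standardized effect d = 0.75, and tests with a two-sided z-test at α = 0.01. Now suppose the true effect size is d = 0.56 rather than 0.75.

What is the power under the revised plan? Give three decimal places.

With d = 0.56: δ = d·√(n/2) = 0.56 × √(19/2) = 1.7260. Critical value z_{0.005} = 2.576.
Revised power = Φ(δ − 2.576) + Φ(−δ − 2.576) = Φ(-0.850) + Φ(-4.302) = 0.1977 + 0.0000 = 0.1977.

Power ≈ 0.198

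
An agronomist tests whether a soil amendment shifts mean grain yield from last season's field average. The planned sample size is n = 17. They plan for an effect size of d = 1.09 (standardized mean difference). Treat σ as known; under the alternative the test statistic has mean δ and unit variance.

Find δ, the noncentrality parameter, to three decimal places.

δ ≈ 4.494

δ = d·√n = 1.09 × √17 = 4.4942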